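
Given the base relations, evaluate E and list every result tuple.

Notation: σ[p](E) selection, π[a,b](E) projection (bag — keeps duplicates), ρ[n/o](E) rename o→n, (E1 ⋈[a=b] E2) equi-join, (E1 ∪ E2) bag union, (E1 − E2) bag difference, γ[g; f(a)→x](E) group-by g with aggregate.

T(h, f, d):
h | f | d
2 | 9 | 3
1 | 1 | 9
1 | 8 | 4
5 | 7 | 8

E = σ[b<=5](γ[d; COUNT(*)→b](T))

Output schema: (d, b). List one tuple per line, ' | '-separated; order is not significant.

Per-node cardinality:
  T → 4
  γ[d; COUNT(*)→b](T) → 4
  σ[b<=5](γ[d; COUNT(*)→b](T)) → 4

== RESULT ==
d | b
3 | 1
4 | 1
8 | 1
9 | 1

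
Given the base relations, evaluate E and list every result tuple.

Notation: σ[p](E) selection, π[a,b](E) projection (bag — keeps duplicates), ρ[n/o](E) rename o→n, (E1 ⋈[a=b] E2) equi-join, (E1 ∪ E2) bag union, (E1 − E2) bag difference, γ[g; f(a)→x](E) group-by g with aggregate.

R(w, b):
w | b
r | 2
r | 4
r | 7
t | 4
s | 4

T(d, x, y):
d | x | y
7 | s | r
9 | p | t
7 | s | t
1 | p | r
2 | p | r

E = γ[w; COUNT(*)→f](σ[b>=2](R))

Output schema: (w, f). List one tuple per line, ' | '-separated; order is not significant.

Subexpression sizes:
  R → 5
  σ[b>=2](R) → 5
  γ[w; COUNT(*)→f](σ[b>=2](R)) → 3

== RESULT ==
w | f
r | 3
s | 1
t | 1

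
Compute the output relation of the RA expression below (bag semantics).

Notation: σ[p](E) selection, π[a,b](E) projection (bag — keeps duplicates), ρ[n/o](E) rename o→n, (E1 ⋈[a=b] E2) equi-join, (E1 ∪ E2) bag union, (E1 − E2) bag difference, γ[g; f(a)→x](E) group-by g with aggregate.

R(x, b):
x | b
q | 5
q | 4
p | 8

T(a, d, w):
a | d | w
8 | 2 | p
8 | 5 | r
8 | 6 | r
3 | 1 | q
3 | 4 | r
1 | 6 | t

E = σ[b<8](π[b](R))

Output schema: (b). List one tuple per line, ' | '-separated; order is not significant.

Stepwise |·|:
  R → 3
  π[b](R) → 3
  σ[b<8](π[b](R)) → 2

== RESULT ==
b
4
5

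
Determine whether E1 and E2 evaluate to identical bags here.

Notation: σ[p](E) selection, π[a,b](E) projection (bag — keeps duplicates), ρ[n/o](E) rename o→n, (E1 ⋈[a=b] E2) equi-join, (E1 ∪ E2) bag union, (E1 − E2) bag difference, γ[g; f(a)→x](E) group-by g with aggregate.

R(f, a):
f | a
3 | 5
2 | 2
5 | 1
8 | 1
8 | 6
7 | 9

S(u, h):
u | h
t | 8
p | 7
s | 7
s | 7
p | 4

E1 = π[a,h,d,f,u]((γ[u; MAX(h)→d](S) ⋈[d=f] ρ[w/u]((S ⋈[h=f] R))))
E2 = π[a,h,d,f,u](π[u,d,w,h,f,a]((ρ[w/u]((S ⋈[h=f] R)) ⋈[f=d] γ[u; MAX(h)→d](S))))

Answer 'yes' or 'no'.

E1 stepwise |·|:
  S → 5
  γ[u; MAX(h)→d](S) → 3
  S → 5
  R → 6
  (S ⋈[h=f] R) → 5
  ρ[w/u]((S ⋈[h=f] R)) → 5
  (γ[u; MAX(h)→d](S) ⋈[d=f] ρ[w/u]((S ⋈[h=f] R))) → 8
  π[a,h,d,f,u]((γ[u; MAX(h)→d](S) ⋈[d=f] ρ[w/u]((S ⋈[h=f] R)))) → 8
E2 stepwise |·|:
  S → 5
  R → 6
  (S ⋈[h=f] R) → 5
  ρ[w/u]((S ⋈[h=f] R)) → 5
  S → 5
  γ[u; MAX(h)→d](S) → 3
  (ρ[w/u]((S ⋈[h=f] R)) ⋈[f=d] γ[u; MAX(h)→d](S)) → 8
  π[u,d,w,h,f,a]((ρ[w/u]((S ⋈[h=f] R)) ⋈[f=d] γ[u; MAX(h)→d](S))) → 8
  π[a,h,d,f,u](π[u,d,w,h,f,a]((ρ[w/u]((S ⋈[h=f] R)) ⋈[f=d] γ[u; MAX(h)→d](S)))) → 8

E1 and E2 produce the same multiset:
a | h | d | f | u
1 | 8 | 8 | 8 | t
6 | 8 | 8 | 8 | t
9 | 7 | 7 | 7 | p
9 | 7 | 7 | 7 | p
9 | 7 | 7 | 7 | p
9 | 7 | 7 | 7 | s
9 | 7 | 7 | 7 | s
9 | 7 | 7 | 7 | s

yes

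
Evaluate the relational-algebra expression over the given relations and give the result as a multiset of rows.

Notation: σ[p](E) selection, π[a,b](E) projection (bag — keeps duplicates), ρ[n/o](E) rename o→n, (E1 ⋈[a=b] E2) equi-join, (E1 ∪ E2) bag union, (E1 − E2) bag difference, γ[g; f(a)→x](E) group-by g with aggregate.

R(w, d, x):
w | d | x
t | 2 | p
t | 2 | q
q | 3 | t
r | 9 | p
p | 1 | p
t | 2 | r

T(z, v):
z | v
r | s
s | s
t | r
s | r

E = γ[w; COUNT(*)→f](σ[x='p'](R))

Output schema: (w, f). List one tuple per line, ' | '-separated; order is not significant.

Stepwise |·|:
  R → 6
  σ[x='p'](R) → 3
  γ[w; COUNT(*)→f](σ[x='p'](R)) → 3

== RESULT ==
w | f
p | 1
r | 1
t | 1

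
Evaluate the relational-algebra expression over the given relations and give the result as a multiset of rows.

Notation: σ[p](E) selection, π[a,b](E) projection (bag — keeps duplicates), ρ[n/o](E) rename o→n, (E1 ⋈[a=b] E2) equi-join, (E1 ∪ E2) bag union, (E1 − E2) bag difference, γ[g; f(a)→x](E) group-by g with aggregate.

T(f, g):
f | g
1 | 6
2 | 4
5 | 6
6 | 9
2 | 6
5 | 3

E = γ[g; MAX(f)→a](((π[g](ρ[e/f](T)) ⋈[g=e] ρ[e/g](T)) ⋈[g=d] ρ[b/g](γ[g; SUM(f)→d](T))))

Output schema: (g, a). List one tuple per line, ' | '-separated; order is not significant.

Row counts bottom-up:
  T → 6
  ρ[e/f](T) → 6
  π[g](ρ[e/f](T)) → 6
  T → 6
  ρ[e/g](T) → 6
  (π[g](ρ[e/f](T)) ⋈[g=e] ρ[e/g](T)) → 12
  T → 6
  γ[g; SUM(f)→d](T) → 4
  ρ[b/g](γ[g; SUM(f)→d](T)) → 4
  ((π[g](ρ[e/f](T)) ⋈[g=e] ρ[e/g](T)) ⋈[g=d] ρ[b/g](γ[g; SUM(f)→d](T))) → 9
  γ[g; MAX(f)→a](((π[g](ρ[e/f](T)) ⋈[g=e] ρ[e/g](T)) ⋈[g=d] ρ[b/g](γ[g; SUM(f)→d](T)))) → 1

== RESULT ==
g | a
6 | 5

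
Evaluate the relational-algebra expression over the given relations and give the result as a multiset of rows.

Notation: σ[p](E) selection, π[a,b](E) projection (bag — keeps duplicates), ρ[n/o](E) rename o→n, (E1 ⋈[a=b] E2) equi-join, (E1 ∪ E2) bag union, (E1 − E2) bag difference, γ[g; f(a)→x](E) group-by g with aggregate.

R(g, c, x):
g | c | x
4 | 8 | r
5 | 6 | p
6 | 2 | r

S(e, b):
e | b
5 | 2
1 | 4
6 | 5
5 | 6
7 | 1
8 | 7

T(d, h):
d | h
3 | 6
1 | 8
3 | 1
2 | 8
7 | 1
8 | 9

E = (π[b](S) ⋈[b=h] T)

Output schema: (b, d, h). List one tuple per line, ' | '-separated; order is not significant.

Subexpression sizes:
  S → 6
  π[b](S) → 6
  T → 6
  (π[b](S) ⋈[b=h] T) → 3

== RESULT ==
b | d | h
1 | 3 | 1
1 | 7 | 1
6 | 3 | 6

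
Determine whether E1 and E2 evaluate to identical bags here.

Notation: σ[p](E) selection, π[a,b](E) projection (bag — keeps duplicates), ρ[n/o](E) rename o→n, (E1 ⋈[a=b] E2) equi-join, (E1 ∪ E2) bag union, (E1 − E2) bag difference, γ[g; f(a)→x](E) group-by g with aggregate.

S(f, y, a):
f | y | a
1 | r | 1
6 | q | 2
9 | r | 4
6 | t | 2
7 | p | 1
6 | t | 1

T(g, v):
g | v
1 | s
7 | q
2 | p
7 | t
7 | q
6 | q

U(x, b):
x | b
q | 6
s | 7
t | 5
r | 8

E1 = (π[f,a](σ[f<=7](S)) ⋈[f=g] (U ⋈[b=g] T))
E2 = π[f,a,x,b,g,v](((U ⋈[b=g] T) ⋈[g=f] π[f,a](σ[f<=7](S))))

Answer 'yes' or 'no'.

E1 row counts bottom-up:
  S → 6
  σ[f<=7](S) → 5
  π[f,a](σ[f<=7](S)) → 5
  U → 4
  T → 6
  (U ⋈[b=g] T) → 4
  (π[f,a](σ[f<=7](S)) ⋈[f=g] (U ⋈[b=g] T)) → 6
E2 row counts bottom-up:
  U → 4
  T → 6
  (U ⋈[b=g] T) → 4
  S → 6
  σ[f<=7](S) → 5
  π[f,a](σ[f<=7](S)) → 5
  ((U ⋈[b=g] T) ⋈[g=f] π[f,a](σ[f<=7](S))) → 6
  π[f,a,x,b,g,v](((U ⋈[b=g] T) ⋈[g=f] π[f,a](σ[f<=7](S)))) → 6

E1 and E2 produce the same multiset:
f | a | x | b | g | v
6 | 1 | q | 6 | 6 | q
6 | 2 | q | 6 | 6 | q
6 | 2 | q | 6 | 6 | q
7 | 1 | s | 7 | 7 | q
7 | 1 | s | 7 | 7 | q
7 | 1 | s | 7 | 7 | t

yes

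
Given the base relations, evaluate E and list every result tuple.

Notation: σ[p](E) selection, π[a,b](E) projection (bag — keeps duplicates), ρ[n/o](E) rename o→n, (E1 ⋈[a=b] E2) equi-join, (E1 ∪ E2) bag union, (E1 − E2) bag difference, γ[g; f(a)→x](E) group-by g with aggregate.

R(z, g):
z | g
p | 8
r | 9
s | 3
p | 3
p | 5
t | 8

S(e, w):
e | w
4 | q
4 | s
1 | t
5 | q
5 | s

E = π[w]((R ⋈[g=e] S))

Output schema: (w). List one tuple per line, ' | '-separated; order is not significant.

Stepwise |·|:
  R → 6
  S → 5
  (R ⋈[g=e] S) → 2
  π[w]((R ⋈[g=e] S)) → 2

== RESULT ==
w
q
s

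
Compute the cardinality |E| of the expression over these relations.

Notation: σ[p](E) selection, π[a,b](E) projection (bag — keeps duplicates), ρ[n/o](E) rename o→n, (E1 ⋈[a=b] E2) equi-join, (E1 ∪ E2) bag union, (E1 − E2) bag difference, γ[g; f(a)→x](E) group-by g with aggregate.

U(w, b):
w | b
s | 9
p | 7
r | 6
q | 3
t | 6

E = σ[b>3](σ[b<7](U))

Subexpression sizes:
  U → 5
  σ[b<7](U) → 3
  σ[b>3](σ[b<7](U)) → 2

|E| = 2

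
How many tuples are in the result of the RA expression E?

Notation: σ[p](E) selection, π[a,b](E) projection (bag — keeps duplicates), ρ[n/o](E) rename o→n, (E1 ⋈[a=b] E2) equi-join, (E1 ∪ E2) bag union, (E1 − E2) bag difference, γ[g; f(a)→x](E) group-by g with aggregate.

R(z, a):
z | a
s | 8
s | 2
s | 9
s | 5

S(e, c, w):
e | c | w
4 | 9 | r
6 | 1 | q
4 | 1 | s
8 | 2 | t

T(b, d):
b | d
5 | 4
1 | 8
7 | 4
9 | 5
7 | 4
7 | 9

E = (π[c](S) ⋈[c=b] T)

Row counts bottom-up:
  S → 4
  π[c](S) → 4
  T → 6
  (π[c](S) ⋈[c=b] T) → 3

|E| = 3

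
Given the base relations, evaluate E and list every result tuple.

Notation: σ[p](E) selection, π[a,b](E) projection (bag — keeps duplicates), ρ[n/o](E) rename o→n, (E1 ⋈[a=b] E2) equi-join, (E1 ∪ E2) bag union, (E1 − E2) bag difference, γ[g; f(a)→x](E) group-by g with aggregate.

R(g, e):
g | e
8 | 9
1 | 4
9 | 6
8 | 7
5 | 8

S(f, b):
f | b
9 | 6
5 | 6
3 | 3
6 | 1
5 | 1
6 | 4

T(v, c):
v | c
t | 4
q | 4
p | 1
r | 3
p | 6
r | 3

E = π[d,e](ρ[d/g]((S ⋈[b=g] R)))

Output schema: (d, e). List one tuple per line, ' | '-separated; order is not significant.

Row counts bottom-up:
  S → 6
  R → 5
  (S ⋈[b=g] R) → 2
  ρ[d/g]((S ⋈[b=g] R)) → 2
  π[d,e](ρ[d/g]((S ⋈[b=g] R))) → 2

== RESULT ==
d | e
1 | 4
1 | 4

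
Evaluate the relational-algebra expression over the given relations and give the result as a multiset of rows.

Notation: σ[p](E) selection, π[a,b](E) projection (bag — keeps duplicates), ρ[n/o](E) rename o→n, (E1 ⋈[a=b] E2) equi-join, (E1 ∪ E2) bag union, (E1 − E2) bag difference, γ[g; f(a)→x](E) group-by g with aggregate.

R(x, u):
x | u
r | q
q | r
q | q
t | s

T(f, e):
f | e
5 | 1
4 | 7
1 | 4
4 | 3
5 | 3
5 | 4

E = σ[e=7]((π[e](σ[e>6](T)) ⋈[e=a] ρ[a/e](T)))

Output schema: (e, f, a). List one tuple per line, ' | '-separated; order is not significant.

Subexpression sizes:
  T → 6
  σ[e>6](T) → 1
  π[e](σ[e>6](T)) → 1
  T → 6
  ρ[a/e](T) → 6
  (π[e](σ[e>6](T)) ⋈[e=a] ρ[a/e](T)) → 1
  σ[e=7]((π[e](σ[e>6](T)) ⋈[e=a] ρ[a/e](T))) → 1

== RESULT ==
e | f | a
7 | 4 | 7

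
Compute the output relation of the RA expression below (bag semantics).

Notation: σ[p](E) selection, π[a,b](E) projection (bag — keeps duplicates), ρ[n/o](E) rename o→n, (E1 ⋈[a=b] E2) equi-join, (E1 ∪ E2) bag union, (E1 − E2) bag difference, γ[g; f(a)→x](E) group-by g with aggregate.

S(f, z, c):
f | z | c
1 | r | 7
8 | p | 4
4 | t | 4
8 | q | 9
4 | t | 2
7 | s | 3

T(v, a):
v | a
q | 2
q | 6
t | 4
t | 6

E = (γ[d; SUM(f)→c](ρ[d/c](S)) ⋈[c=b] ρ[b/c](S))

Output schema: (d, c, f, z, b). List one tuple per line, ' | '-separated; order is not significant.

Per-node cardinality:
  S → 6
  ρ[d/c](S) → 6
  γ[d; SUM(f)→c](ρ[d/c](S)) → 5
  S → 6
  ρ[b/c](S) → 6
  (γ[d; SUM(f)→c](ρ[d/c](S)) ⋈[c=b] ρ[b/c](S)) → 3

== RESULT ==
d | c | f | z | b
2 | 4 | 4 | t | 4
2 | 4 | 8 | p | 4
3 | 7 | 1 | r | 7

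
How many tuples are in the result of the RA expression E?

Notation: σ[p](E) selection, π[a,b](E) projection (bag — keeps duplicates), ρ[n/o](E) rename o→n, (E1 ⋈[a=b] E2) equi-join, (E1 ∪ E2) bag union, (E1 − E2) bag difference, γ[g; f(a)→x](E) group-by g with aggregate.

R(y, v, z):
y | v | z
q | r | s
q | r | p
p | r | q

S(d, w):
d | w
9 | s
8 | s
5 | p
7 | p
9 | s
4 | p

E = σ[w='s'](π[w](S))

Stepwise |·|:
  S → 6
  π[w](S) → 6
  σ[w='s'](π[w](S)) → 3

|E| = 3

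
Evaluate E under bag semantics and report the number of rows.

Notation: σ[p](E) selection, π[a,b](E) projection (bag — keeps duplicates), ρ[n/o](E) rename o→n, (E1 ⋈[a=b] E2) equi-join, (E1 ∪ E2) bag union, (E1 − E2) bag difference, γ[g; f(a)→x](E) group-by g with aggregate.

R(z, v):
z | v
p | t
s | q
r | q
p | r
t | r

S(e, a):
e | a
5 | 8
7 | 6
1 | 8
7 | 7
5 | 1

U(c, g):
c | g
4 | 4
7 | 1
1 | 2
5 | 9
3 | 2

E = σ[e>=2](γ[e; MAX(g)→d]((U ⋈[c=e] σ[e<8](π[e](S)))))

Per-node cardinality:
  U → 5
  S → 5
  π[e](S) → 5
  σ[e<8](π[e](S)) → 5
  (U ⋈[c=e] σ[e<8](π[e](S))) → 5
  γ[e; MAX(g)→d]((U ⋈[c=e] σ[e<8](π[e](S)))) → 3
  σ[e>=2](γ[e; MAX(g)→d]((U ⋈[c=e] σ[e<8](π[e](S))))) → 2

|E| = 2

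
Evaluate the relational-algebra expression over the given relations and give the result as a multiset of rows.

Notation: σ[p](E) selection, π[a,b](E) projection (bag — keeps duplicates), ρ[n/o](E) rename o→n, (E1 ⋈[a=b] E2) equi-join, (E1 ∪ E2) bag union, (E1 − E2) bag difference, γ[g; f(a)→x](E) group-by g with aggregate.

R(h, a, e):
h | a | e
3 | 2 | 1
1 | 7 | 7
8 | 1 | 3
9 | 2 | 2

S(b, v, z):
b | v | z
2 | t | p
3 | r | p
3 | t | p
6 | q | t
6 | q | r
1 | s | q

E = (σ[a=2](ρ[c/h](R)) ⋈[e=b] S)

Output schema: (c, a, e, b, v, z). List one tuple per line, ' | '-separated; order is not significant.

Row counts bottom-up:
  R → 4
  ρ[c/h](R) → 4
  σ[a=2](ρ[c/h](R)) → 2
  S → 6
  (σ[a=2](ρ[c/h](R)) ⋈[e=b] S) → 2

== RESULT ==
c | a | e | b | v | z
3 | 2 | 1 | 1 | s | q
9 | 2 | 2 | 2 | t | p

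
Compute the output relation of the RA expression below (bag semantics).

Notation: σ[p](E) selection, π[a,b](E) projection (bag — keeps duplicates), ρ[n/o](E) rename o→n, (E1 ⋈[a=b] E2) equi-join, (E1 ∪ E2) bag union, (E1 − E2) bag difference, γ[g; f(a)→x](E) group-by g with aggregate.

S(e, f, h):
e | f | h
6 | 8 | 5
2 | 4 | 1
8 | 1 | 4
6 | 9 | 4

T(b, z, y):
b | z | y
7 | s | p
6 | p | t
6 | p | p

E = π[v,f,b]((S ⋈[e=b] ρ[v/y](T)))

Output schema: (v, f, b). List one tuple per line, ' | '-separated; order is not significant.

Subexpression sizes:
  S → 4
  T → 3
  ρ[v/y](T) → 3
  (S ⋈[e=b] ρ[v/y](T)) → 4
  π[v,f,b]((S ⋈[e=b] ρ[v/y](T))) → 4

== RESULT ==
v | f | b
p | 8 | 6
p | 9 | 6
t | 8 | 6
t | 9 | 6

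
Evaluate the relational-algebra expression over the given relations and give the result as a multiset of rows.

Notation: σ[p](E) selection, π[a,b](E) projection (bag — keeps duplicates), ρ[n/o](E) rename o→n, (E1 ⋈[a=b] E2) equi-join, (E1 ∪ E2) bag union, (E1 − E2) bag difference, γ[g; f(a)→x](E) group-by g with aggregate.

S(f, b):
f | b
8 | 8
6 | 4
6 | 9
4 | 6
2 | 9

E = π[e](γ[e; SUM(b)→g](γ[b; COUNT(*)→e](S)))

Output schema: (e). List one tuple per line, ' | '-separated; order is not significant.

Row counts bottom-up:
  S → 5
  γ[b; COUNT(*)→e](S) → 4
  γ[e; SUM(b)→g](γ[b; COUNT(*)→e](S)) → 2
  π[e](γ[e; SUM(b)→g](γ[b; COUNT(*)→e](S))) → 2

== RESULT ==
e
1
2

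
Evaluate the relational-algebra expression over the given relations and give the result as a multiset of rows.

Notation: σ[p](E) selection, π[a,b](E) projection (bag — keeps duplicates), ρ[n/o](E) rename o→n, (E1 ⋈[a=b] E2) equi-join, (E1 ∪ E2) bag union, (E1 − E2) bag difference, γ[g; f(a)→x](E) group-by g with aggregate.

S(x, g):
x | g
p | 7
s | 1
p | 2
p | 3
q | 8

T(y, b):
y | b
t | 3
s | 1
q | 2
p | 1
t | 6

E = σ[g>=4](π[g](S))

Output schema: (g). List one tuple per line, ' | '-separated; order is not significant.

Stepwise |·|:
  S → 5
  π[g](S) → 5
  σ[g>=4](π[g](S)) → 2

== RESULT ==
g
7
8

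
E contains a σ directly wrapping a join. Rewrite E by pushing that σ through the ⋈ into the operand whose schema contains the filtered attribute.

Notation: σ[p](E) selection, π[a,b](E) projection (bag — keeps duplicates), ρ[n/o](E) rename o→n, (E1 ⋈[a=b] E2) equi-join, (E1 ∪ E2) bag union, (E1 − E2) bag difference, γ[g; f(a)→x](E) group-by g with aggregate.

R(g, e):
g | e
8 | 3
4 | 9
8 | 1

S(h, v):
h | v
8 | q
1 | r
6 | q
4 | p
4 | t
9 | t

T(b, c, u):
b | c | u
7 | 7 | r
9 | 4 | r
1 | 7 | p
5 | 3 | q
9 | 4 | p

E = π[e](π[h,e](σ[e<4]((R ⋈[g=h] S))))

σ filters on e, owned by the left side.
E' = π[e](π[h,e]((σ[e<4](R) ⋈[g=h] S)))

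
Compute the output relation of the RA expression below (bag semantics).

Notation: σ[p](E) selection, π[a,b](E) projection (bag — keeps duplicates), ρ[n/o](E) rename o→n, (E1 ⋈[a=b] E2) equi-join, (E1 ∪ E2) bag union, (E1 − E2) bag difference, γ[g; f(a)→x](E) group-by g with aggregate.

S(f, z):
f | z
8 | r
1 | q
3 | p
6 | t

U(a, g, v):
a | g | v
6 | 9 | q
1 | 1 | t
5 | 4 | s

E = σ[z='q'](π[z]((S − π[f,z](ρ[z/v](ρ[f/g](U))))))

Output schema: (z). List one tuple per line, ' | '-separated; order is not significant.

Subexpression sizes:
  S → 4
  U → 3
  ρ[f/g](U) → 3
  ρ[z/v](ρ[f/g](U)) → 3
  π[f,z](ρ[z/v](ρ[f/g](U))) → 3
  (S − π[f,z](ρ[z/v](ρ[f/g](U)))) → 4
  π[z]((S − π[f,z](ρ[z/v](ρ[f/g](U))))) → 4
  σ[z='q'](π[z]((S − π[f,z](ρ[z/v](ρ[f/g](U)))))) → 1

== RESULT ==
z
q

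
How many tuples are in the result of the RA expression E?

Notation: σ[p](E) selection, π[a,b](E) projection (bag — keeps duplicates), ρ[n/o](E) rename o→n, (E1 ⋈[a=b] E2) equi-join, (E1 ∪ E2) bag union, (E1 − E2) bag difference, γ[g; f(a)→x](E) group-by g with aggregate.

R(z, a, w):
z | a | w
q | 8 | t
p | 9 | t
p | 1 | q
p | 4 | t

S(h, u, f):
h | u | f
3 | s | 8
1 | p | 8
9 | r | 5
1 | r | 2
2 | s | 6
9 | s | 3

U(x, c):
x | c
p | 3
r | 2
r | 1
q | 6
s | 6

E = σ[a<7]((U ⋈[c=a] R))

Per-node cardinality:
  U → 5
  R → 4
  (U ⋈[c=a] R) → 1
  σ[a<7]((U ⋈[c=a] R)) → 1

|E| = 1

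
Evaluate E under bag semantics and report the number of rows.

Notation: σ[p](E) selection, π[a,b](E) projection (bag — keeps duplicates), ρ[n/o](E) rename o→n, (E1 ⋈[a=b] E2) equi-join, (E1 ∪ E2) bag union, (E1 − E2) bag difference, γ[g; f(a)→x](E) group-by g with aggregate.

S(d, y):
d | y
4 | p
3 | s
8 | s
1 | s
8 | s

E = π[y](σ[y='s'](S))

Subexpression sizes:
  S → 5
  σ[y='s'](S) → 4
  π[y](σ[y='s'](S)) → 4

|E| = 4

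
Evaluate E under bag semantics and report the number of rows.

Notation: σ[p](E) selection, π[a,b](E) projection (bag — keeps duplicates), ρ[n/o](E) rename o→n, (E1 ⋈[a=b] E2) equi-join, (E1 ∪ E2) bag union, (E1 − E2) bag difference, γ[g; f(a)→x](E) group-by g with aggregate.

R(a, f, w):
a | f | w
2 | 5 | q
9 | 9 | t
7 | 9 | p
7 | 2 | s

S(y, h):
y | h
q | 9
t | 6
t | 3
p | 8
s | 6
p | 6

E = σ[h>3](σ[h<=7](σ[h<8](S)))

Per-node cardinality:
  S → 6
  σ[h<8](S) → 4
  σ[h<=7](σ[h<8](S)) → 4
  σ[h>3](σ[h<=7](σ[h<8](S))) → 3

|E| = 3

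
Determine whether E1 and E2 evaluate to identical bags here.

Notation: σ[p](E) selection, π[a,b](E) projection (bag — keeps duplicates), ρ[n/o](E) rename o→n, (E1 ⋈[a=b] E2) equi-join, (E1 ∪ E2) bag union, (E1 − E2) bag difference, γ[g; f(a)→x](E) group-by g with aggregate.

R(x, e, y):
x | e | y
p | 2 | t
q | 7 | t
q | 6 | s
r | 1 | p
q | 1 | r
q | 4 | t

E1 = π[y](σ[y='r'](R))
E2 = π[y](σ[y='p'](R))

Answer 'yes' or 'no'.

E1 per-node cardinality:
  R → 6
  σ[y='r'](R) → 1
  π[y](σ[y='r'](R)) → 1
E2 per-node cardinality:
  R → 6
  σ[y='p'](R) → 1
  π[y](σ[y='p'](R)) → 1

E1 result:
y
r
E2 result:
y
p
Witness: ('p',) appears 0× in E1 but 1× in E2.

no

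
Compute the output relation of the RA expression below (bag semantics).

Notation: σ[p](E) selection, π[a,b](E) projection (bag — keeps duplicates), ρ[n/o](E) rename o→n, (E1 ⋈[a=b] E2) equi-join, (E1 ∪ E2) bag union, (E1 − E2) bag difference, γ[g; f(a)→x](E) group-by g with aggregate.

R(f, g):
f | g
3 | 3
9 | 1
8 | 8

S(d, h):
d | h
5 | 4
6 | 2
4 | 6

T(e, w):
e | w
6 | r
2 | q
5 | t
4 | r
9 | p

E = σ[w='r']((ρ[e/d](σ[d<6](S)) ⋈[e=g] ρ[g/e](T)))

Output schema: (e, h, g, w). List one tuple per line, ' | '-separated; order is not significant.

Row counts bottom-up:
  S → 3
  σ[d<6](S) → 2
  ρ[e/d](σ[d<6](S)) → 2
  T → 5
  ρ[g/e](T) → 5
  (ρ[e/d](σ[d<6](S)) ⋈[e=g] ρ[g/e](T)) → 2
  σ[w='r']((ρ[e/d](σ[d<6](S)) ⋈[e=g] ρ[g/e](T))) → 1

== RESULT ==
e | h | g | w
4 | 6 | 4 | r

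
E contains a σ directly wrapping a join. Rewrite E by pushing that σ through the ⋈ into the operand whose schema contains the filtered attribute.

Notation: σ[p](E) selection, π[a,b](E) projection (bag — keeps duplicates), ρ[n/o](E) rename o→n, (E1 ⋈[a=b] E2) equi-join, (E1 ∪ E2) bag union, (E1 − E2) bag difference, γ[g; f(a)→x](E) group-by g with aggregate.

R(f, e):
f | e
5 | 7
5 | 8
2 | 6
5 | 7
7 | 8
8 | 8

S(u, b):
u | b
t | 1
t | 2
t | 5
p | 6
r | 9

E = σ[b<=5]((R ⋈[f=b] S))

σ filters on b, owned by the right side.
E' = (R ⋈[f=b] σ[b<=5](S))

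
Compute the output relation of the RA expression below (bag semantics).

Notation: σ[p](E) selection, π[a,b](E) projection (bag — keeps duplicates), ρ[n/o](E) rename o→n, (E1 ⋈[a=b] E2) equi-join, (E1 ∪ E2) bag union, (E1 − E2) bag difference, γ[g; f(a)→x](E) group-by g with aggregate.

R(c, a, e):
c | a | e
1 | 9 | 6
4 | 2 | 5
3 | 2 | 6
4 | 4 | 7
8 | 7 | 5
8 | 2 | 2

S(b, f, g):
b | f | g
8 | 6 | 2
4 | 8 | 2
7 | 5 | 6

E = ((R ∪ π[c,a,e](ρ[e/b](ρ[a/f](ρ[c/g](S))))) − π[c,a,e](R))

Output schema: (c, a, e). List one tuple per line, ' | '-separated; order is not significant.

Per-node cardinality:
  R → 6
  S → 3
  ρ[c/g](S) → 3
  ρ[a/f](ρ[c/g](S)) → 3
  ρ[e/b](ρ[a/f](ρ[c/g](S))) → 3
  π[c,a,e](ρ[e/b](ρ[a/f](ρ[c/g](S)))) → 3
  (R ∪ π[c,a,e](ρ[e/b](ρ[a/f](ρ[c/g](S))))) → 9
  R → 6
  π[c,a,e](R) → 6
  ((R ∪ π[c,a,e](ρ[e/b](ρ[a/f](ρ[c/g](S))))) − π[c,a,e](R)) → 3

== RESULT ==
c | a | e
2 | 6 | 8
2 | 8 | 4
6 | 5 | 7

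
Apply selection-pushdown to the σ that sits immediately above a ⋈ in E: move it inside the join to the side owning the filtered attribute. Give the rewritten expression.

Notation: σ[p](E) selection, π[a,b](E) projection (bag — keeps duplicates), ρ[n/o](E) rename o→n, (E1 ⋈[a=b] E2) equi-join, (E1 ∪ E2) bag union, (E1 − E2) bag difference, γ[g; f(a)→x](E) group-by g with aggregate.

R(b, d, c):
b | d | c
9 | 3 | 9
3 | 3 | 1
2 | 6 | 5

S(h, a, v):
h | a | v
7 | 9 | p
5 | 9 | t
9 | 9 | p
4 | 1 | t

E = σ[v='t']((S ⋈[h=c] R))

σ filters on v, owned by the left side.
E' = (σ[v='t'](S) ⋈[h=c] R)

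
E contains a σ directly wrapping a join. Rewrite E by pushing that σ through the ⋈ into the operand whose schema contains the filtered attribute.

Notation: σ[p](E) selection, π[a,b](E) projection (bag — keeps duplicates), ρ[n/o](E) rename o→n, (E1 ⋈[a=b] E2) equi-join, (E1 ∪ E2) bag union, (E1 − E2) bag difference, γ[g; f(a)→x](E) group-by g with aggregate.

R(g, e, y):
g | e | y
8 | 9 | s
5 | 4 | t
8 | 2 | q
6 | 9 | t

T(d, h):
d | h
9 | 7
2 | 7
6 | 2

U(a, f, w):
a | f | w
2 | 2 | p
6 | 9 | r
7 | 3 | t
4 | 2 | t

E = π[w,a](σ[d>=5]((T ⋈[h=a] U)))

σ filters on d, owned by the left side.
E' = π[w,a]((σ[d>=5](T) ⋈[h=a] U))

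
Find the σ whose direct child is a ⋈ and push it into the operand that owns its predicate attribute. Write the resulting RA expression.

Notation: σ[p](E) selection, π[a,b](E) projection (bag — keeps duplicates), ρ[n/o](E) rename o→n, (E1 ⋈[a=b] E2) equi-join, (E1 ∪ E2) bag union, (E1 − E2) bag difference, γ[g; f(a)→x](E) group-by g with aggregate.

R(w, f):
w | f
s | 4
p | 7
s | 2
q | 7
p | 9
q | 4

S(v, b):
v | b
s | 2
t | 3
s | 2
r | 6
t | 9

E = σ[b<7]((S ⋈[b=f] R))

σ filters on b, owned by the left side.
E' = (σ[b<7](S) ⋈[b=f] R)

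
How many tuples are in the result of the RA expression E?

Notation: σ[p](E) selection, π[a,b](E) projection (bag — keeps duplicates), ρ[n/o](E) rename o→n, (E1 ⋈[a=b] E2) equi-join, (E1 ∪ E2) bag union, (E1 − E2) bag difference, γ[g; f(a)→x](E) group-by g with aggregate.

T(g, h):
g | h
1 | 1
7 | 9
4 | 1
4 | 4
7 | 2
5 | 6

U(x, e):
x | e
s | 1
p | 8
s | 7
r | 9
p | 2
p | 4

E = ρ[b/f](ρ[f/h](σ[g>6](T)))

Row counts bottom-up:
  T → 6
  σ[g>6](T) → 2
  ρ[f/h](σ[g>6](T)) → 2
  ρ[b/f](ρ[f/h](σ[g>6](T))) → 2

|E| = 2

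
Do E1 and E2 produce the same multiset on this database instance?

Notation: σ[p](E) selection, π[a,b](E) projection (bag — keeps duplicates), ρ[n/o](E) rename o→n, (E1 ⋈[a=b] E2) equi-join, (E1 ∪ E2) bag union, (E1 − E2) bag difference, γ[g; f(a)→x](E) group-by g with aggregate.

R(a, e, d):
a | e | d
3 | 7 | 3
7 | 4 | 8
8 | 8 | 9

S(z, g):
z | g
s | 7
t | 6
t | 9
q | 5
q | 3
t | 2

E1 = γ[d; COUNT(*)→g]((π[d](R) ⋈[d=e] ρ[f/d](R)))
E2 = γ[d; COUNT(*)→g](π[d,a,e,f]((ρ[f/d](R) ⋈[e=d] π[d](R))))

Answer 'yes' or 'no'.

E1 subexpression sizes:
  R → 3
  π[d](R) → 3
  R → 3
  ρ[f/d](R) → 3
  (π[d](R) ⋈[d=e] ρ[f/d](R)) → 1
  γ[d; COUNT(*)→g]((π[d](R) ⋈[d=e] ρ[f/d](R))) → 1
E2 subexpression sizes:
  R → 3
  ρ[f/d](R) → 3
  R → 3
  π[d](R) → 3
  (ρ[f/d](R) ⋈[e=d] π[d](R)) → 1
  π[d,a,e,f]((ρ[f/d](R) ⋈[e=d] π[d](R))) → 1
  γ[d; COUNT(*)→g](π[d,a,e,f]((ρ[f/d](R) ⋈[e=d] π[d](R)))) → 1

E1 and E2 produce the same multiset:
d | g
8 | 1

yes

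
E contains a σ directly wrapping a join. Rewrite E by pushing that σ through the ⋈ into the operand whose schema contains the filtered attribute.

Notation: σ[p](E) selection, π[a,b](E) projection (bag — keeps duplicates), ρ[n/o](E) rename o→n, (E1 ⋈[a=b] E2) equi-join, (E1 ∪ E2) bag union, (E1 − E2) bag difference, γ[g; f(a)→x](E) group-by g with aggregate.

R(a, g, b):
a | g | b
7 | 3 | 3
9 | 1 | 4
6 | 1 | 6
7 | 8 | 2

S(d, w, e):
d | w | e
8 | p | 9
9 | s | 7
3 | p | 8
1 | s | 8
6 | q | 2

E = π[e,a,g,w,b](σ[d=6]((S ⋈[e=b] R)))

σ filters on d, owned by the left side.
E' = π[e,a,g,w,b]((σ[d=6](S) ⋈[e=b] R))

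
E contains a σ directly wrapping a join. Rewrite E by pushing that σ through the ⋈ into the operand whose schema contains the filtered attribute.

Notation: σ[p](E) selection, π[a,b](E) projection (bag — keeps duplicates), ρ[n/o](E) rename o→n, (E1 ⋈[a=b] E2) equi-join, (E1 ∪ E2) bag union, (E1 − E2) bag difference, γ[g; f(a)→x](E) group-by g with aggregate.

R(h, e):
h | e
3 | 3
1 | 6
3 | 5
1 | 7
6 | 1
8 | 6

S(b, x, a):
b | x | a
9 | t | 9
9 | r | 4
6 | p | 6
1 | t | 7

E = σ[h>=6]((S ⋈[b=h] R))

σ filters on h, owned by the right side.
E' = (S ⋈[b=h] σ[h>=6](R))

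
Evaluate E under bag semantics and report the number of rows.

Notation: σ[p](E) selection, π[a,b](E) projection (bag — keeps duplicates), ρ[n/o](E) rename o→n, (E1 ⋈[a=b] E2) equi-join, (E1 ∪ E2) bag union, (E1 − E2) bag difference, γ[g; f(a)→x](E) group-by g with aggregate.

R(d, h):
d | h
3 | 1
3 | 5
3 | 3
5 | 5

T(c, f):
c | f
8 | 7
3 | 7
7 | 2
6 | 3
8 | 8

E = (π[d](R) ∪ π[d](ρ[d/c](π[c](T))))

Subexpression sizes:
  R → 4
  π[d](R) → 4
  T → 5
  π[c](T) → 5
  ρ[d/c](π[c](T)) → 5
  π[d](ρ[d/c](π[c](T))) → 5
  (π[d](R) ∪ π[d](ρ[d/c](π[c](T)))) → 9

|E| = 9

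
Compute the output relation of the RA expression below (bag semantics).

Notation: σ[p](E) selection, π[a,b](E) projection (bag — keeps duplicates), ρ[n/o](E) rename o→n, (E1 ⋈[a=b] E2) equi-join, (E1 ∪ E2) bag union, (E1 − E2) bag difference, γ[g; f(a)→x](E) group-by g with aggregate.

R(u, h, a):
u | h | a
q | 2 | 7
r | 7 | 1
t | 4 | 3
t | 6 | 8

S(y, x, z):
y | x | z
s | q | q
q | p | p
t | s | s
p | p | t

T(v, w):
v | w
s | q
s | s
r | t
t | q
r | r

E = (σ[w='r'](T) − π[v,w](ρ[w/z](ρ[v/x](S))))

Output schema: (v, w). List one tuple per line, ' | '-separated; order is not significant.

Subexpression sizes:
  T → 5
  σ[w='r'](T) → 1
  S → 4
  ρ[v/x](S) → 4
  ρ[w/z](ρ[v/x](S)) → 4
  π[v,w](ρ[w/z](ρ[v/x](S))) → 4
  (σ[w='r'](T) − π[v,w](ρ[w/z](ρ[v/x](S)))) → 1

== RESULT ==
v | w
r | r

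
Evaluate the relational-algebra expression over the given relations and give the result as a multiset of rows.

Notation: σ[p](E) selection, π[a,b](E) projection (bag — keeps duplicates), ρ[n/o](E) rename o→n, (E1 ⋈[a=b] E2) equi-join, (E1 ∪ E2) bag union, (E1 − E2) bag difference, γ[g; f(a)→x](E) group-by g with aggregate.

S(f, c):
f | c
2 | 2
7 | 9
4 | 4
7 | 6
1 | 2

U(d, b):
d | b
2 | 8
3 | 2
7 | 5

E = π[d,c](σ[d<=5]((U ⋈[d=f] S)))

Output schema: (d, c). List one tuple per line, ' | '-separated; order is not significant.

Stepwise |·|:
  U → 3
  S → 5
  (U ⋈[d=f] S) → 3
  σ[d<=5]((U ⋈[d=f] S)) → 1
  π[d,c](σ[d<=5]((U ⋈[d=f] S))) → 1

== RESULT ==
d | c
2 | 2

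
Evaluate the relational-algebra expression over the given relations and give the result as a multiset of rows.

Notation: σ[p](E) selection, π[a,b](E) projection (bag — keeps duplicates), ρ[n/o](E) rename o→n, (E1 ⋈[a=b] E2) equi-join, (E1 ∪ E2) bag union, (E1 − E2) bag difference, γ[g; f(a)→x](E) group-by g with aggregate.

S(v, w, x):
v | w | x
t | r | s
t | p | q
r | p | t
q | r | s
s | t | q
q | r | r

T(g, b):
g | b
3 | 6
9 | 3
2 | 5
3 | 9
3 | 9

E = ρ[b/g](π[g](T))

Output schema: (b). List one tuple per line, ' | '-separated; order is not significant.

Row counts bottom-up:
  T → 5
  π[g](T) → 5
  ρ[b/g](π[g](T)) → 5

== RESULT ==
b
2
3
3
3
9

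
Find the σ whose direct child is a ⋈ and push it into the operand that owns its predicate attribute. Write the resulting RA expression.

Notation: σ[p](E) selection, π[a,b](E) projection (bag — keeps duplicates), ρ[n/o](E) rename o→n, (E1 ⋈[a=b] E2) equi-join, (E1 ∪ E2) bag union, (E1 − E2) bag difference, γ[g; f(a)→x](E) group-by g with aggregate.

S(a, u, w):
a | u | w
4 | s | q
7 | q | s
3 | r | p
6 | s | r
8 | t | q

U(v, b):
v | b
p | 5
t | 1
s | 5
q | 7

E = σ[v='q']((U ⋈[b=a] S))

σ filters on v, owned by the left side.
E' = (σ[v='q'](U) ⋈[b=a] S)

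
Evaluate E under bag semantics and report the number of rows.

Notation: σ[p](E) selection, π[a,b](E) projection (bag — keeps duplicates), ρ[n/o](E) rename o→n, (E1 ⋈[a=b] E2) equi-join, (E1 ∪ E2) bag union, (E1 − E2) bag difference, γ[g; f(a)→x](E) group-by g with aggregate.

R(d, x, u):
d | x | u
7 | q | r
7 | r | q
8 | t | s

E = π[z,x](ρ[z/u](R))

Per-node cardinality:
  R → 3
  ρ[z/u](R) → 3
  π[z,x](ρ[z/u](R)) → 3

|E| = 3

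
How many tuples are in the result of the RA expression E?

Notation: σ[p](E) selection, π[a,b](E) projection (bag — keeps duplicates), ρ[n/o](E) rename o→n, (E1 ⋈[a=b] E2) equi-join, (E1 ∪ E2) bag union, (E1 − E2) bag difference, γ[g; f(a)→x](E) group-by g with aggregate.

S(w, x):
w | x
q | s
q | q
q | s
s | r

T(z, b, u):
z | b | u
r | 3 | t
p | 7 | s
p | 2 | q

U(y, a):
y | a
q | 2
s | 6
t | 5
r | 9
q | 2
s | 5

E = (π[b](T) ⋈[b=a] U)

Subexpression sizes:
  T → 3
  π[b](T) → 3
  U → 6
  (π[b](T) ⋈[b=a] U) → 2

|E| = 2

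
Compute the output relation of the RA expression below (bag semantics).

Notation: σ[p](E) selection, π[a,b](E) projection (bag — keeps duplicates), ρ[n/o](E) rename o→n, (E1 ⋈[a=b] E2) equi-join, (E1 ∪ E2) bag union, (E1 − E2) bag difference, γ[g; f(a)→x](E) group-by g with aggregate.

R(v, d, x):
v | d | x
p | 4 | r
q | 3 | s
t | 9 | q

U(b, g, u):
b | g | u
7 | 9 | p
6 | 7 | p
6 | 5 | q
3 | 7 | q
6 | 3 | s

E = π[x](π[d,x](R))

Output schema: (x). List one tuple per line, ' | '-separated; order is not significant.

Subexpression sizes:
  R → 3
  π[d,x](R) → 3
  π[x](π[d,x](R)) → 3

== RESULT ==
x
q
r
s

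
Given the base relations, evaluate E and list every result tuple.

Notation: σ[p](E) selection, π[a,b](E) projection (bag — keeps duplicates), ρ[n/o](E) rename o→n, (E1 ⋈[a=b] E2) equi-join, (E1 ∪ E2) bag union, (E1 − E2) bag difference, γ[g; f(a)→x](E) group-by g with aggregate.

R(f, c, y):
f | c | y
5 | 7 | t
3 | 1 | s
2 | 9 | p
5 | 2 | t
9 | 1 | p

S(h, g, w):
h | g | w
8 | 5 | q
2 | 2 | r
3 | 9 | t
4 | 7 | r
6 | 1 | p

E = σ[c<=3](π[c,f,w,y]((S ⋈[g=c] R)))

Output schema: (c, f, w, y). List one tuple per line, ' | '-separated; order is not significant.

Stepwise |·|:
  S → 5
  R → 5
  (S ⋈[g=c] R) → 5
  π[c,f,w,y]((S ⋈[g=c] R)) → 5
  σ[c<=3](π[c,f,w,y]((S ⋈[g=c] R))) → 3

== RESULT ==
c | f | w | y
1 | 3 | p | s
1 | 9 | p | p
2 | 5 | r | t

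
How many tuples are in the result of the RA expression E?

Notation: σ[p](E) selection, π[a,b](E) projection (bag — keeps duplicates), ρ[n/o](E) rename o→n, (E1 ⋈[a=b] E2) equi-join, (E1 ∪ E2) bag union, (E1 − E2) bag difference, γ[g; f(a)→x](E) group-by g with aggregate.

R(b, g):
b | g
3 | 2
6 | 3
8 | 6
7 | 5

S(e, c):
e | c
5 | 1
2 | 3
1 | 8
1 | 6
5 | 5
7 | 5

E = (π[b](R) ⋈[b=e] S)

Subexpression sizes:
  R → 4
  π[b](R) → 4
  S → 6
  (π[b](R) ⋈[b=e] S) → 1

|E| = 1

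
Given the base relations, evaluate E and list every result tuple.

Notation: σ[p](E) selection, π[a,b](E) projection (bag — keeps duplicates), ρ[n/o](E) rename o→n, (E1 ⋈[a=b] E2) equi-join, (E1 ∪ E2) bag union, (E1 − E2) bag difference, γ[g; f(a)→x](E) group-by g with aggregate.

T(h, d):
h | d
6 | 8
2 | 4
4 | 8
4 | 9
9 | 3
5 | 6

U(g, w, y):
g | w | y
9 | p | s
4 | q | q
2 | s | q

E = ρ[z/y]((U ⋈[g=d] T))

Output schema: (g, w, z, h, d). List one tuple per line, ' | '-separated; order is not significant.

Stepwise |·|:
  U → 3
  T → 6
  (U ⋈[g=d] T) → 2
  ρ[z/y]((U ⋈[g=d] T)) → 2

== RESULT ==
g | w | z | h | d
4 | q | q | 2 | 4
9 | p | s | 4 | 9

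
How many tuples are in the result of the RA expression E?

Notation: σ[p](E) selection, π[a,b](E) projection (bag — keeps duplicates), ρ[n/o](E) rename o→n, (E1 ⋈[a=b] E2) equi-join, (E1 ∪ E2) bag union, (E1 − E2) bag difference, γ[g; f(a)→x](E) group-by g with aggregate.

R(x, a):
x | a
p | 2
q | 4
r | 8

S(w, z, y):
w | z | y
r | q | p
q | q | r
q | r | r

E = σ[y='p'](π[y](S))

Subexpression sizes:
  S → 3
  π[y](S) → 3
  σ[y='p'](π[y](S)) → 1

|E| = 1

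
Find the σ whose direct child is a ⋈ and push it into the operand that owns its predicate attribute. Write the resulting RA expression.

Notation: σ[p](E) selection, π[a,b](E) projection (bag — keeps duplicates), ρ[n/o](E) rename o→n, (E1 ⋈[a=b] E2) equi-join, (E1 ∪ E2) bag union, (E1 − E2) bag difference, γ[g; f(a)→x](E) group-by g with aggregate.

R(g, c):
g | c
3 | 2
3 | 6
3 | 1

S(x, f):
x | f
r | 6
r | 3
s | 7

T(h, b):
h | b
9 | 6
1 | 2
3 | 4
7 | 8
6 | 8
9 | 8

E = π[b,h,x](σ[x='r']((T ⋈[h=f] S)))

σ filters on x, owned by the right side.
E' = π[b,h,x]((T ⋈[h=f] σ[x='r'](S)))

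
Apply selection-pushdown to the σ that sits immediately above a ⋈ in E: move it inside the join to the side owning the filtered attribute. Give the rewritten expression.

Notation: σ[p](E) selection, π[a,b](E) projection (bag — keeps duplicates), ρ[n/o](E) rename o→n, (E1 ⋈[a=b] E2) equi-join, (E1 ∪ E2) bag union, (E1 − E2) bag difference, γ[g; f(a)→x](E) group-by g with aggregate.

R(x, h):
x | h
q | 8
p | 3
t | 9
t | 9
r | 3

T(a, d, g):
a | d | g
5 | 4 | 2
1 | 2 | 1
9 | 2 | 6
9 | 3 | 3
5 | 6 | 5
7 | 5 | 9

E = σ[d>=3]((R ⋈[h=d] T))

σ filters on d, owned by the right side.
E' = (R ⋈[h=d] σ[d>=3](T))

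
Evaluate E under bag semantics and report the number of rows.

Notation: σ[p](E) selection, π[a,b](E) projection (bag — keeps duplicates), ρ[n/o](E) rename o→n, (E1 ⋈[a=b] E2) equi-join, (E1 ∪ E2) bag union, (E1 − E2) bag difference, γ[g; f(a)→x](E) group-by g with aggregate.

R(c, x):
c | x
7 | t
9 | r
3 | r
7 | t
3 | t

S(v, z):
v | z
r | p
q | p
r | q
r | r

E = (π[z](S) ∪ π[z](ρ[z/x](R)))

Subexpression sizes:
  S → 4
  π[z](S) → 4
  R → 5
  ρ[z/x](R) → 5
  π[z](ρ[z/x](R)) → 5
  (π[z](S) ∪ π[z](ρ[z/x](R))) → 9

|E| = 9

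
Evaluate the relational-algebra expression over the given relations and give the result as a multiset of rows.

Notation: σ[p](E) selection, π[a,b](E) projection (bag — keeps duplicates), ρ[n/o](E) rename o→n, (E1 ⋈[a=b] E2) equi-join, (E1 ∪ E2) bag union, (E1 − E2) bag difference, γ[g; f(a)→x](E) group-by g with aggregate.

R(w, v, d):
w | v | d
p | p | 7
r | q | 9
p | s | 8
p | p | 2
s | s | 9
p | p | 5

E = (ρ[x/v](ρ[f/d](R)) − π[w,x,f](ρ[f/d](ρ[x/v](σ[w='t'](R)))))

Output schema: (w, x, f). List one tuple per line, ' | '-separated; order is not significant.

Row counts bottom-up:
  R → 6
  ρ[f/d](R) → 6
  ρ[x/v](ρ[f/d](R)) → 6
  R → 6
  σ[w='t'](R) → 0
  ρ[x/v](σ[w='t'](R)) → 0
  ρ[f/d](ρ[x/v](σ[w='t'](R))) → 0
  π[w,x,f](ρ[f/d](ρ[x/v](σ[w='t'](R)))) → 0
  (ρ[x/v](ρ[f/d](R)) − π[w,x,f](ρ[f/d](ρ[x/v](σ[w='t'](R))))) → 6

== RESULT ==
w | x | f
p | p | 2
p | p | 5
p | p | 7
p | s | 8
r | q | 9
s | s | 9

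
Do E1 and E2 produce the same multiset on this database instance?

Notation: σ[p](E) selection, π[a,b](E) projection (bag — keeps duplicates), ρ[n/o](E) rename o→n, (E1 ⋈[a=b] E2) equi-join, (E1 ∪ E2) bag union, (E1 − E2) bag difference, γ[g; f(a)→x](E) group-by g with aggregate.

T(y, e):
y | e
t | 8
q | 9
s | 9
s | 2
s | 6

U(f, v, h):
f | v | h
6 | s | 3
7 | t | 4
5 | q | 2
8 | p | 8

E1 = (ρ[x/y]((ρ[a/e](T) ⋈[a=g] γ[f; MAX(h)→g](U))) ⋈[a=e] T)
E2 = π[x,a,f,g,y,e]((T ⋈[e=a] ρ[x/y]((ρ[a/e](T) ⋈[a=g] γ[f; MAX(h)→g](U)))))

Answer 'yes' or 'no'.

E1 per-node cardinality:
  T → 5
  ρ[a/e](T) → 5
  U → 4
  γ[f; MAX(h)→g](U) → 4
  (ρ[a/e](T) ⋈[a=g] γ[f; MAX(h)→g](U)) → 2
  ρ[x/y]((ρ[a/e](T) ⋈[a=g] γ[f; MAX(h)→g](U))) → 2
  T → 5
  (ρ[x/y]((ρ[a/e](T) ⋈[a=g] γ[f; MAX(h)→g](U))) ⋈[a=e] T) → 2
E2 per-node cardinality:
  T → 5
  T → 5
  ρ[a/e](T) → 5
  U → 4
  γ[f; MAX(h)→g](U) → 4
  (ρ[a/e](T) ⋈[a=g] γ[f; MAX(h)→g](U)) → 2
  ρ[x/y]((ρ[a/e](T) ⋈[a=g] γ[f; MAX(h)→g](U))) → 2
  (T ⋈[e=a] ρ[x/y]((ρ[a/e](T) ⋈[a=g] γ[f; MAX(h)→g](U)))) → 2
  π[x,a,f,g,y,e]((T ⋈[e=a] ρ[x/y]((ρ[a/e](T) ⋈[a=g] γ[f; MAX(h)→g](U))))) → 2

E1 and E2 produce the same multiset:
x | a | f | g | y | e
s | 2 | 5 | 2 | s | 2
t | 8 | 8 | 8 | t | 8

yes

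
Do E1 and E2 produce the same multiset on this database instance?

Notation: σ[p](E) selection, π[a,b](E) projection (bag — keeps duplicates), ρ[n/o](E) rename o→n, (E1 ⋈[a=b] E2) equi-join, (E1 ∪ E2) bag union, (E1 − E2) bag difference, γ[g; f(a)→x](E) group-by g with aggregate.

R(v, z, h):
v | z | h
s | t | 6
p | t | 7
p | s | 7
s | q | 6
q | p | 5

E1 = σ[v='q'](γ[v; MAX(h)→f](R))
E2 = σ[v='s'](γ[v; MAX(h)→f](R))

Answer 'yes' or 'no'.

E1 subexpression sizes:
  R → 5
  γ[v; MAX(h)→f](R) → 3
  σ[v='q'](γ[v; MAX(h)→f](R)) → 1
E2 subexpression sizes:
  R → 5
  γ[v; MAX(h)→f](R) → 3
  σ[v='s'](γ[v; MAX(h)→f](R)) → 1

E1 result:
v | f
q | 5
E2 result:
v | f
s | 6
Witness: ('s', 6) appears 0× in E1 but 1× in E2.

no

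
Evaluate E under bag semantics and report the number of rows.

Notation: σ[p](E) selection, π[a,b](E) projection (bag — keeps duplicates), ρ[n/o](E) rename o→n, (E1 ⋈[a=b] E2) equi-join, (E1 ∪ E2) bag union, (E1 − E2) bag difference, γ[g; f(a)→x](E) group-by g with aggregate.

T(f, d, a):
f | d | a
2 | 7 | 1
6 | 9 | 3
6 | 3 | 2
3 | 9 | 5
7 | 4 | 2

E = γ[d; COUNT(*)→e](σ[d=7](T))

Stepwise |·|:
  T → 5
  σ[d=7](T) → 1
  γ[d; COUNT(*)→e](σ[d=7](T)) → 1

|E| = 1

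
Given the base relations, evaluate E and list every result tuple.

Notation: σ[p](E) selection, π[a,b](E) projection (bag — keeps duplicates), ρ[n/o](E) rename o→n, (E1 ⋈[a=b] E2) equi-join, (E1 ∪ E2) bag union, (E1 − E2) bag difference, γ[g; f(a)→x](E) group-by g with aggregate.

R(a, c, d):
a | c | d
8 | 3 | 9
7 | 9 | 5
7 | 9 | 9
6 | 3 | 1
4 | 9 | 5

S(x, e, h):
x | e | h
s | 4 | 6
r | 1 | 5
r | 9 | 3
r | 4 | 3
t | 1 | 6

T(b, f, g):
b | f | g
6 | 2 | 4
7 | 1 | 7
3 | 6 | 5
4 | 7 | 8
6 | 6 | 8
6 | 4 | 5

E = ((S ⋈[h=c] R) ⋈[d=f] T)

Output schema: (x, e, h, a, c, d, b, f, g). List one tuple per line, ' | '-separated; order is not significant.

Subexpression sizes:
  S → 5
  R → 5
  (S ⋈[h=c] R) → 4
  T → 6
  ((S ⋈[h=c] R) ⋈[d=f] T) → 2

== RESULT ==
x | e | h | a | c | d | b | f | g
r | 4 | 3 | 6 | 3 | 1 | 7 | 1 | 7
r | 9 | 3 | 6 | 3 | 1 | 7 | 1 | 7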